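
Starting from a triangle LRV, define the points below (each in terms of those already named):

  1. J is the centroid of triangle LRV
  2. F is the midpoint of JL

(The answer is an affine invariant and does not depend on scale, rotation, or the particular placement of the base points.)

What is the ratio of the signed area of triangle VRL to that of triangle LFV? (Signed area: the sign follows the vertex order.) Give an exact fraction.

[VRL]:[LFV] = -6

Set L = (0, 0), R = (1, 0), V = (0, 1); any affine frame gives the same invariant.
1. J is the centroid of triangle LRV ⇒ J = (1/3, 1/3)
2. F is the midpoint of JL ⇒ F = (1/6, 1/6)
2·[VRL] = -1, 2·[LFV] = 1/6
[VRL]:[LFV] = -1:1/6 = -6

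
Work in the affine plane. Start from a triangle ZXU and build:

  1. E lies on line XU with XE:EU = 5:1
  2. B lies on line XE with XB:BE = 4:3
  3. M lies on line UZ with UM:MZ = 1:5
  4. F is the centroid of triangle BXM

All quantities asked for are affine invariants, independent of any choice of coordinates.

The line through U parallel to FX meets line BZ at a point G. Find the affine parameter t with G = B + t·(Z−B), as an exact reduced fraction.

Work in coordinates with Z = (0, 0), X = (1, 0), U = (0, 1).
1. E lies on line XU with XE:EU = 5:1 ⇒ E = (1/6, 5/6)
2. B lies on line XE with XB:BE = 4:3 ⇒ B = (11/21, 10/21)
3. M lies on line UZ with UM:MZ = 1:5 ⇒ M = (0, 5/6)
4. F is the centroid of triangle BXM ⇒ F = (32/63, 55/126)
through U parallel to FX: direction (31/63, -55/126); meets BZ at G = (682/1225, 124/245)
G = B + t·(Z−B) with t = -11/175

t = -11/175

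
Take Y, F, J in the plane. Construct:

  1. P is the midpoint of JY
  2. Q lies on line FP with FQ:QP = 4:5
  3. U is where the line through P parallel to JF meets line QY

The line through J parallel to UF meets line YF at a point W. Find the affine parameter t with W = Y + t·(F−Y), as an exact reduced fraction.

t = 9/2

Assign Y = (0, 0), F = (1, 0), J = (0, 1) — the answer is frame-independent, so this choice is without loss of generality.
1. P is the midpoint of JY ⇒ P = (0, 1/2)
2. Q lies on line FP with FQ:QP = 4:5 ⇒ Q = (5/9, 2/9)
3. U is where the line through P parallel to JF meets line QY ⇒ U = (5/14, 1/7)
through J parallel to UF: direction (9/14, -1/7); meets YF at W = (9/2, 0)
W = Y + t·(F−Y) with t = 9/2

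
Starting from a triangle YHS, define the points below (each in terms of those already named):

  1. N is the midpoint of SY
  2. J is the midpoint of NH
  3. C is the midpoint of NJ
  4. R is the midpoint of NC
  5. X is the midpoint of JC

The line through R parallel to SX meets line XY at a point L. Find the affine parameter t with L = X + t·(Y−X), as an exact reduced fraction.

Set Y = (0, 0), H = (1, 0), S = (0, 1); any affine frame gives the same invariant.
1. N is the midpoint of SY ⇒ N = (0, 1/2)
2. J is the midpoint of NH ⇒ J = (1/2, 1/4)
3. C is the midpoint of NJ ⇒ C = (1/4, 3/8)
4. R is the midpoint of NC ⇒ R = (1/8, 7/16)
5. X is the midpoint of JC ⇒ X = (3/8, 5/16)
through R parallel to SX: direction (3/8, -11/16); meets XY at L = (1/4, 5/24)
L = X + t·(Y−X) with t = 1/3

t = 1/3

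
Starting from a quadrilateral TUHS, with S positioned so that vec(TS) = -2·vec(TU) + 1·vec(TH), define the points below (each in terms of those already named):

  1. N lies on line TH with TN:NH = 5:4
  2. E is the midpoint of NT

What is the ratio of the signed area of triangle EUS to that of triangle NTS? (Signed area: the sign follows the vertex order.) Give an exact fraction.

[EUS]:[NTS] = -3/20

Choose coordinates T = (0, 0), U = (1, 0), H = (0, 1), S = (-2, 1).
1. N lies on line TH with TN:NH = 5:4 ⇒ N = (0, 5/9)
2. E is the midpoint of NT ⇒ E = (0, 5/18)
2·[EUS] = 1/6, 2·[NTS] = -10/9
[EUS]:[NTS] = 1/6:-10/9 = -3/20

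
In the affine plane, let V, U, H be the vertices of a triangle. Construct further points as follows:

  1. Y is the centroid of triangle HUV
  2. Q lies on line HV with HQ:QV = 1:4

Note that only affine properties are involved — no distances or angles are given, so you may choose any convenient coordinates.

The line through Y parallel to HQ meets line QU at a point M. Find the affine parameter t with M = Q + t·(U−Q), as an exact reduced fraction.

Work in coordinates with V = (0, 0), U = (1, 0), H = (0, 1).
1. Y is the centroid of triangle HUV ⇒ Y = (1/3, 1/3)
2. Q lies on line HV with HQ:QV = 1:4 ⇒ Q = (0, 4/5)
through Y parallel to HQ: direction (0, -1/5); meets QU at M = (1/3, 8/15)
M = Q + t·(U−Q) with t = 1/3

t = 1/3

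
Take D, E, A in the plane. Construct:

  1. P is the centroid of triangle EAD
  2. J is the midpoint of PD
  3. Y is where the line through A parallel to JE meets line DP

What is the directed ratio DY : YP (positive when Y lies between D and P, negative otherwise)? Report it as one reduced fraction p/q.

DY:YP = -5/3

Choose coordinates D = (0, 0), E = (1, 0), A = (0, 1).
1. P is the centroid of triangle EAD ⇒ P = (1/3, 1/3)
2. J is the midpoint of PD ⇒ J = (1/6, 1/6)
3. Y is where the line through A parallel to JE meets line DP ⇒ Y = (5/6, 5/6)
Y = D + t·(P−D) with t = 5/2, so DY:YP = t:(1−t) = 5/2:-3/2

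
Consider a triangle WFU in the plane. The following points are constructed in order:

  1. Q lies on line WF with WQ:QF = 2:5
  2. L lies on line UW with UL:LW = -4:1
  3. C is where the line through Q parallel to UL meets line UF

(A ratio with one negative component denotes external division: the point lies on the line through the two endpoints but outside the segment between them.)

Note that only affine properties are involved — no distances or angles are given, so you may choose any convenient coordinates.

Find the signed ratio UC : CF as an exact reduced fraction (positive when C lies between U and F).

UC:CF = 2/5

Set W = (0, 0), F = (1, 0), U = (0, 1); any affine frame gives the same invariant.
1. Q lies on line WF with WQ:QF = 2:5 ⇒ Q = (2/7, 0)
2. L lies on line UW with UL:LW = -4:1 ⇒ L = (0, -1/3)
3. C is where the line through Q parallel to UL meets line UF ⇒ C = (2/7, 5/7)
C = U + t·(F−U) with t = 2/7, so UC:CF = t:(1−t) = 2/7:5/7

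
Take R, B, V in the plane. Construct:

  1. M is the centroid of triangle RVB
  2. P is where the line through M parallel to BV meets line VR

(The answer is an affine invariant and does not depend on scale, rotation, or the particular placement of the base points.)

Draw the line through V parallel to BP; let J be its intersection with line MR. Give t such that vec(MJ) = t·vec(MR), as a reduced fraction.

Assign R = (0, 0), B = (1, 0), V = (0, 1) — the answer is frame-independent, so this choice is without loss of generality.
1. M is the centroid of triangle RVB ⇒ M = (1/3, 1/3)
2. P is where the line through M parallel to BV meets line VR ⇒ P = (0, 2/3)
through V parallel to BP: direction (-1, 2/3); meets MR at J = (3/5, 3/5)
J = M + t·(R−M) with t = -4/5

t = -4/5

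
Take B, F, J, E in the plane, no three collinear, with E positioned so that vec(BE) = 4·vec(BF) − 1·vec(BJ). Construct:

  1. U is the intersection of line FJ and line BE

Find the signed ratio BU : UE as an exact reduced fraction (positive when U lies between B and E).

BU:UE = 1/2

Choose coordinates B = (0, 0), F = (1, 0), J = (0, 1), E = (4, -1).
1. U is the intersection of line FJ and line BE ⇒ U = (4/3, -1/3)
U = B + t·(E−B) with t = 1/3, so BU:UE = t:(1−t) = 1/3:2/3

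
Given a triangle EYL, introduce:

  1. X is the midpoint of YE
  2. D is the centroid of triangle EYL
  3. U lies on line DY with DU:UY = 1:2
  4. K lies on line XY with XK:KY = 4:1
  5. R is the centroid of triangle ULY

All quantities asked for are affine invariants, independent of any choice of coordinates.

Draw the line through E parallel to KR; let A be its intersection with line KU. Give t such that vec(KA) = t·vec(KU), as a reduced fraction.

Work in coordinates with E = (0, 0), Y = (1, 0), L = (0, 1).
1. X is the midpoint of YE ⇒ X = (1/2, 0)
2. D is the centroid of triangle EYL ⇒ D = (1/3, 1/3)
3. U lies on line DY with DU:UY = 1:2 ⇒ U = (5/9, 2/9)
4. K lies on line XY with XK:KY = 4:1 ⇒ K = (9/10, 0)
5. R is the centroid of triangle ULY ⇒ R = (14/27, 11/27)
through E parallel to KR: direction (-103/270, 11/27); meets KU at A = (-103/75, 22/15)
A = K + t·(U−K) with t = 33/5

t = 33/5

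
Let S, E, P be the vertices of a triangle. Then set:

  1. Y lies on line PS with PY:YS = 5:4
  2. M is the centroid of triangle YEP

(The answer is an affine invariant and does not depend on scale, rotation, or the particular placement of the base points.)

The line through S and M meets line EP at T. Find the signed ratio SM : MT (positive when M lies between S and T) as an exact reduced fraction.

SM:MT = 22/5

Assign S = (0, 0), E = (1, 0), P = (0, 1) — the answer is frame-independent, so this choice is without loss of generality.
1. Y lies on line PS with PY:YS = 5:4 ⇒ Y = (0, 4/9)
2. M is the centroid of triangle YEP ⇒ M = (1/3, 13/27)
line SM meets EP at T = (9/22, 13/22)
M = S + t·(T−S) with t = 22/27, so SM:MT = 22/27:5/27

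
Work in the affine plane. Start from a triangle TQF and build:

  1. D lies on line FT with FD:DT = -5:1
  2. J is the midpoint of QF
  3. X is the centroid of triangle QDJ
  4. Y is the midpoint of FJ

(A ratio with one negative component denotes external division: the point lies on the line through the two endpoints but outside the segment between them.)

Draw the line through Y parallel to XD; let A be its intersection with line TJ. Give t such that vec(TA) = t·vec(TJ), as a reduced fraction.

t = 7/2

Assign T = (0, 0), Q = (1, 0), F = (0, 1) — the answer is frame-independent, so this choice is without loss of generality.
1. D lies on line FT with FD:DT = -5:1 ⇒ D = (0, -1/4)
2. J is the midpoint of QF ⇒ J = (1/2, 1/2)
3. X is the centroid of triangle QDJ ⇒ X = (1/2, 1/12)
4. Y is the midpoint of FJ ⇒ Y = (1/4, 3/4)
through Y parallel to XD: direction (-1/2, -1/3); meets TJ at A = (7/4, 7/4)
A = T + t·(J−T) with t = 7/2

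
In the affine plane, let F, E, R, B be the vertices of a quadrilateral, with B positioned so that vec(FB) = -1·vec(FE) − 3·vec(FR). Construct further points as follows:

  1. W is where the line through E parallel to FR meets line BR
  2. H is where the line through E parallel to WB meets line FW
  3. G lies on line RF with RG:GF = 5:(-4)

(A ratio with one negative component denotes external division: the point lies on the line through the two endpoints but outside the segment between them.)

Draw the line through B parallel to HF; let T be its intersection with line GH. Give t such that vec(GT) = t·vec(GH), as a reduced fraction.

Assign F = (0, 0), E = (1, 0), R = (0, 1), B = (-1, -3) — the answer is frame-independent, so this choice is without loss of generality.
1. W is where the line through E parallel to FR meets line BR ⇒ W = (1, 5)
2. H is where the line through E parallel to WB meets line FW ⇒ H = (-4, -20)
3. G lies on line RF with RG:GF = 5:(-4) ⇒ G = (0, -4)
through B parallel to HF: direction (4, 20); meets GH at T = (-6, -28)
T = G + t·(H−G) with t = 3/2

t = 3/2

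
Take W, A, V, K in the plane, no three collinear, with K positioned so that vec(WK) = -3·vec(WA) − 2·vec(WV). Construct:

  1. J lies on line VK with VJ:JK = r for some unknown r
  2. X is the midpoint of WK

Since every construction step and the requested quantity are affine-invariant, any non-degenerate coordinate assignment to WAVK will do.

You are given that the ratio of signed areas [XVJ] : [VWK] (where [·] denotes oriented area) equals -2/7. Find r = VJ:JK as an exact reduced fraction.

r = 4/3

Set W = (0, 0), A = (1, 0), V = (0, 1), K = (-3, -2); any affine frame gives the same invariant.
1. With VJ:JK = r, write λ = r/(r+1) so J = V + λ·(K−V); J is affine-linear in λ
2. X is the midpoint of WK ⇒ X = (-3/2, -1)
Every point depending on J is an affine combination of J and λ-independent points, so each such coordinate is linear in λ; the λ² term in each signed area is a multiple of (K−V)×(K−V) = 0, so 2·[XVJ] and 2·[VWK] are each linear in λ. Evaluating at λ=0 and λ=1:
  2·[XVJ] = 3/2·λ,   2·[VWK] = -3
So [XVJ]:[VWK] = (3/2·λ) / (-3). Setting this equal to -2/7:
  3/2·λ = -2/7·(-3)  ⇒  λ = 4/7
Then r = λ/(1−λ) = (4/7)/(3/7) = 4/3. Check: with r = 4/3, J = (-12/7, -5/7) and [XVJ]:[VWK] = -2/7 as required.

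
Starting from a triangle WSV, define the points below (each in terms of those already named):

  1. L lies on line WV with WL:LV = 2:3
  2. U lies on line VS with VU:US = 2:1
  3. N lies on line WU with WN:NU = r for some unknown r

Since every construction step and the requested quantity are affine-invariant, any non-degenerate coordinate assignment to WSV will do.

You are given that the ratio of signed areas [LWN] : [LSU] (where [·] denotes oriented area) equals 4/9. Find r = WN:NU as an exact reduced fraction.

r = 1/2

Assign W = (0, 0), S = (1, 0), V = (0, 1) — the answer is frame-independent, so this choice is without loss of generality.
1. L lies on line WV with WL:LV = 2:3 ⇒ L = (0, 2/5)
2. U lies on line VS with VU:US = 2:1 ⇒ U = (2/3, 1/3)
3. With WN:NU = r, write λ = r/(r+1) so N = W + λ·(U−W); N is affine-linear in λ
Every point depending on N is an affine combination of N and λ-independent points, so each such coordinate is linear in λ; the λ² term in each signed area is a multiple of (U−W)×(U−W) = 0, so 2·[LWN] and 2·[LSU] are each linear in λ. Evaluating at λ=0 and λ=1:
  2·[LWN] = 4/15·λ,   2·[LSU] = 1/5
So [LWN]:[LSU] = (4/15·λ) / (1/5). Setting this equal to 4/9:
  4/15·λ = 4/9·(1/5)  ⇒  λ = 1/3
Then r = λ/(1−λ) = (1/3)/(2/3) = 1/2. Check: with r = 1/2, N = (2/9, 1/9) and [LWN]:[LSU] = 4/9 as required.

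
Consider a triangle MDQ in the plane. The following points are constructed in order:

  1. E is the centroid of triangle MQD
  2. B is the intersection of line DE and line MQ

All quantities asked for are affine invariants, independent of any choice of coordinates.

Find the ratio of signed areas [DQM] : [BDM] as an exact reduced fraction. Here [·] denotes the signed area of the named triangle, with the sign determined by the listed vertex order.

Work in coordinates with M = (0, 0), D = (1, 0), Q = (0, 1).
1. E is the centroid of triangle MQD ⇒ E = (1/3, 1/3)
2. B is the intersection of line DE and line MQ ⇒ B = (0, 1/2)
2·[DQM] = 1, 2·[BDM] = -1/2
[DQM]:[BDM] = 1:-1/2 = -2

[DQM]:[BDM] = -2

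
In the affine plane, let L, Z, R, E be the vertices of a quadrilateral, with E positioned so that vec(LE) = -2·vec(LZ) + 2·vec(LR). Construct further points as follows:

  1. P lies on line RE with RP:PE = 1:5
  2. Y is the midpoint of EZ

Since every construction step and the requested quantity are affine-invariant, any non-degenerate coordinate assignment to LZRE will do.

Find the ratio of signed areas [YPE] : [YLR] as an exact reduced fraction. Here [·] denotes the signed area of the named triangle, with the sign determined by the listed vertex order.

[YPE]:[YLR] = 5/6

Work in coordinates with L = (0, 0), Z = (1, 0), R = (0, 1), E = (-2, 2).
1. P lies on line RE with RP:PE = 1:5 ⇒ P = (-1/3, 7/6)
2. Y is the midpoint of EZ ⇒ Y = (-1/2, 1)
2·[YPE] = 5/12, 2·[YLR] = 1/2
[YPE]:[YLR] = 5/12:1/2 = 5/6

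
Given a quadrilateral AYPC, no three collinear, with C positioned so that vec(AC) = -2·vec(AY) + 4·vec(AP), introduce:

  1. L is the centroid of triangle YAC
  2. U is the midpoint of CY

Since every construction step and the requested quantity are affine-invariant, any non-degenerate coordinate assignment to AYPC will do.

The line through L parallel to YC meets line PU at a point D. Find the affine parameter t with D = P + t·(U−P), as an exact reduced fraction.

Assign A = (0, 0), Y = (1, 0), P = (0, 1), C = (-2, 4) — the answer is frame-independent, so this choice is without loss of generality.
1. L is the centroid of triangle YAC ⇒ L = (-1/3, 4/3)
2. U is the midpoint of CY ⇒ U = (-1/2, 2)
through L parallel to YC: direction (-3, 4); meets PU at D = (1/6, 2/3)
D = P + t·(U−P) with t = -1/3

t = -1/3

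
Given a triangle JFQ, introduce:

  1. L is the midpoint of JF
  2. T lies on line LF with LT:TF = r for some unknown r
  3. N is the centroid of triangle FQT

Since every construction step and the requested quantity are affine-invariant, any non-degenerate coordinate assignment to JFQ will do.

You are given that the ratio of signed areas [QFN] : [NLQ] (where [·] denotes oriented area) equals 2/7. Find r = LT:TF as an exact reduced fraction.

r = 5/4

Assign J = (0, 0), F = (1, 0), Q = (0, 1) — the answer is frame-independent, so this choice is without loss of generality.
1. L is the midpoint of JF ⇒ L = (1/2, 0)
2. With LT:TF = r, write λ = r/(r+1) so T = L + λ·(F−L); T is affine-linear in λ
3. N is the centroid of triangle FQT ⇒ N is an affine combination of earlier points and hence also affine-linear in λ
Every point depending on T is an affine combination of T and λ-independent points, so each such coordinate is linear in λ; the λ² term in each signed area is a multiple of (F−L)×(F−L) = 0, so 2·[QFN] and 2·[NLQ] are each linear in λ. Evaluating at λ=0 and λ=1:
  2·[QFN] = 1/6·λ − 1/6,   2·[NLQ] = -1/6·λ − 1/6
So [QFN]:[NLQ] = (1/6·λ − 1/6) / (-1/6·λ − 1/6). Setting this equal to 2/7:
  1/6·λ − 1/6 = 2/7·(-1/6·λ − 1/6)  ⇒  λ = 5/9
Then r = λ/(1−λ) = (5/9)/(4/9) = 5/4. Check: with r = 5/4, T = (7/9, 0) and [QFN]:[NLQ] = 2/7 as required.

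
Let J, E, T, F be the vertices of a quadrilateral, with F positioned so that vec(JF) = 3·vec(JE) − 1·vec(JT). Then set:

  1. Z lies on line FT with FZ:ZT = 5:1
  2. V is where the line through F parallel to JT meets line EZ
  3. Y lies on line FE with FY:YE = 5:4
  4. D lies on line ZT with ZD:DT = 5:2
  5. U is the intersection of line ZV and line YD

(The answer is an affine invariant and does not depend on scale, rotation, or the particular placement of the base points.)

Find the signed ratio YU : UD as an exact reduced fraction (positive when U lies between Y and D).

Assign J = (0, 0), E = (1, 0), T = (0, 1), F = (3, -1) — the answer is frame-independent, so this choice is without loss of generality.
1. Z lies on line FT with FZ:ZT = 5:1 ⇒ Z = (1/2, 2/3)
2. V is where the line through F parallel to JT meets line EZ ⇒ V = (3, -8/3)
3. Y lies on line FE with FY:YE = 5:4 ⇒ Y = (17/9, -4/9)
4. D lies on line ZT with ZD:DT = 5:2 ⇒ D = (1/7, 19/21)
5. U is the intersection of line ZV and line YD ⇒ U = (21/37, 64/111)
U = Y + t·(D−Y) with t = 28/37, so YU:UD = t:(1−t) = 28/37:9/37

YU:UD = 28/9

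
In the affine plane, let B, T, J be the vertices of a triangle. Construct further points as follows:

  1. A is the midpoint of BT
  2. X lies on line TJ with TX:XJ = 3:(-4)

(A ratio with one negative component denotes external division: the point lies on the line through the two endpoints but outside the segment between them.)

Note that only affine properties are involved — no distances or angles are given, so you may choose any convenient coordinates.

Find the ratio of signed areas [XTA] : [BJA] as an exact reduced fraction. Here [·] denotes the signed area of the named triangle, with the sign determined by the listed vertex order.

Set B = (0, 0), T = (1, 0), J = (0, 1); any affine frame gives the same invariant.
1. A is the midpoint of BT ⇒ A = (1/2, 0)
2. X lies on line TJ with TX:XJ = 3:(-4) ⇒ X = (4, -3)
2·[XTA] = 3/2, 2·[BJA] = -1/2
[XTA]:[BJA] = 3/2:-1/2 = -3

[XTA]:[BJA] = -3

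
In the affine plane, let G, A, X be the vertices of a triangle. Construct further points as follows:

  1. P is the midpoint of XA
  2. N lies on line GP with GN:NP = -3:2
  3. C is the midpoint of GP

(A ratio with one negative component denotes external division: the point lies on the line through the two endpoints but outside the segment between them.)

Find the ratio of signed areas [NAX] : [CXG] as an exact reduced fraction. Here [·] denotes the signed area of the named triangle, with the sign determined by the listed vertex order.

[NAX]:[CXG] = -8

Choose coordinates G = (0, 0), A = (1, 0), X = (0, 1).
1. P is the midpoint of XA ⇒ P = (1/2, 1/2)
2. N lies on line GP with GN:NP = -3:2 ⇒ N = (3/2, 3/2)
3. C is the midpoint of GP ⇒ C = (1/4, 1/4)
2·[NAX] = -2, 2·[CXG] = 1/4
[NAX]:[CXG] = -2:1/4 = -8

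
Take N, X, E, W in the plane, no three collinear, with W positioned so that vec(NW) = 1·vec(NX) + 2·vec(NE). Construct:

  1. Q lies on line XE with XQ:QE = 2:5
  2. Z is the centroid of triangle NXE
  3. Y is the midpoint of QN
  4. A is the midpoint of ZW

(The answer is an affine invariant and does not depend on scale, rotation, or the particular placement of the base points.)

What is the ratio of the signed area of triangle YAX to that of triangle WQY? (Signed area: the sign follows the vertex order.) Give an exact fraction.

[YAX]:[WQY] = 59/48

Set N = (0, 0), X = (1, 0), E = (0, 1), W = (1, 2); any affine frame gives the same invariant.
1. Q lies on line XE with XQ:QE = 2:5 ⇒ Q = (5/7, 2/7)
2. Z is the centroid of triangle NXE ⇒ Z = (1/3, 1/3)
3. Y is the midpoint of QN ⇒ Y = (5/14, 1/7)
4. A is the midpoint of ZW ⇒ A = (2/3, 7/6)
2·[YAX] = -59/84, 2·[WQY] = -4/7
[YAX]:[WQY] = -59/84:-4/7 = 59/48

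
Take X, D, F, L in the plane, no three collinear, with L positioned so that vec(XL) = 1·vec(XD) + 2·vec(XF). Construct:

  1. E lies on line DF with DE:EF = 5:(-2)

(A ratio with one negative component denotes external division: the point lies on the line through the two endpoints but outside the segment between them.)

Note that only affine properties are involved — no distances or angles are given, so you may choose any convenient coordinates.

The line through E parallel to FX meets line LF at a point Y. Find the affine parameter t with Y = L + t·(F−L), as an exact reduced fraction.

t = 5/3

Set X = (0, 0), D = (1, 0), F = (0, 1), L = (1, 2); any affine frame gives the same invariant.
1. E lies on line DF with DE:EF = 5:(-2) ⇒ E = (-2/3, 5/3)
through E parallel to FX: direction (0, -1); meets LF at Y = (-2/3, 1/3)
Y = L + t·(F−L) with t = 5/3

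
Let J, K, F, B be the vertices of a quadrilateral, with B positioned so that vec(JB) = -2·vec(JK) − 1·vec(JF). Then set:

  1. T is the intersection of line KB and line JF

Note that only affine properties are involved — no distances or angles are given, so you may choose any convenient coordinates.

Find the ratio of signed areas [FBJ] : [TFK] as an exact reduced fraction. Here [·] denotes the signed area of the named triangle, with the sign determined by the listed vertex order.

[FBJ]:[TFK] = -3/2

Work in coordinates with J = (0, 0), K = (1, 0), F = (0, 1), B = (-2, -1).
1. T is the intersection of line KB and line JF ⇒ T = (0, -1/3)
2·[FBJ] = 2, 2·[TFK] = -4/3
[FBJ]:[TFK] = 2:-4/3 = -3/2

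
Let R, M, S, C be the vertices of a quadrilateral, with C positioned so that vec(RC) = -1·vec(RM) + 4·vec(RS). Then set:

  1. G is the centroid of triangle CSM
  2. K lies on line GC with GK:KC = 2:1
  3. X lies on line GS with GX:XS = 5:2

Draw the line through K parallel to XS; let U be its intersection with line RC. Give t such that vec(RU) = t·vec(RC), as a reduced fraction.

Work in coordinates with R = (0, 0), M = (1, 0), S = (0, 1), C = (-1, 4).
1. G is the centroid of triangle CSM ⇒ G = (0, 5/3)
2. K lies on line GC with GK:KC = 2:1 ⇒ K = (-2/3, 29/9)
3. X lies on line GS with GX:XS = 5:2 ⇒ X = (0, 25/21)
through K parallel to XS: direction (0, -4/21); meets RC at U = (-2/3, 8/3)
U = R + t·(C−R) with t = 2/3

t = 2/3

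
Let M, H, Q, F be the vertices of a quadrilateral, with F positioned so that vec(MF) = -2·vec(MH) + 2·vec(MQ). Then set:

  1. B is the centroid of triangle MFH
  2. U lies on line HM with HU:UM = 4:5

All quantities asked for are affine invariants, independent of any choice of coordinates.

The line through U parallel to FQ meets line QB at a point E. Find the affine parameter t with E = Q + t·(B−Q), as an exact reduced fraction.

t = 13/9

Choose coordinates M = (0, 0), H = (1, 0), Q = (0, 1), F = (-2, 2).
1. B is the centroid of triangle MFH ⇒ B = (-1/3, 2/3)
2. U lies on line HM with HU:UM = 4:5 ⇒ U = (5/9, 0)
through U parallel to FQ: direction (2, -1); meets QB at E = (-13/27, 14/27)
E = Q + t·(B−Q) with t = 13/9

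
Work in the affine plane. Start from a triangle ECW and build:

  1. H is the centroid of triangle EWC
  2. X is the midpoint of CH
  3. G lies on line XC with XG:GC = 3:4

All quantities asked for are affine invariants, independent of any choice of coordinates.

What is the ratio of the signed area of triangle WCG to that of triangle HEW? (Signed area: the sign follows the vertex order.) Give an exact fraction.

[WCG]:[HEW] = 2/7

Work in coordinates with E = (0, 0), C = (1, 0), W = (0, 1).
1. H is the centroid of triangle EWC ⇒ H = (1/3, 1/3)
2. X is the midpoint of CH ⇒ X = (2/3, 1/6)
3. G lies on line XC with XG:GC = 3:4 ⇒ G = (17/21, 2/21)
2·[WCG] = -2/21, 2·[HEW] = -1/3
[WCG]:[HEW] = -2/21:-1/3 = 2/7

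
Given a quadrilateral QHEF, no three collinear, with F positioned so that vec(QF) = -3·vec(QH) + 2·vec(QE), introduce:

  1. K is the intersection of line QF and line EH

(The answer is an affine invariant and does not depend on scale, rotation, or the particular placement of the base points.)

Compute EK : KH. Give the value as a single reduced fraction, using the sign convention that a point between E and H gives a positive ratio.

EK:KH = -3/2

Set Q = (0, 0), H = (1, 0), E = (0, 1), F = (-3, 2); any affine frame gives the same invariant.
1. K is the intersection of line QF and line EH ⇒ K = (3, -2)
K = E + t·(H−E) with t = 3, so EK:KH = t:(1−t) = 3:-2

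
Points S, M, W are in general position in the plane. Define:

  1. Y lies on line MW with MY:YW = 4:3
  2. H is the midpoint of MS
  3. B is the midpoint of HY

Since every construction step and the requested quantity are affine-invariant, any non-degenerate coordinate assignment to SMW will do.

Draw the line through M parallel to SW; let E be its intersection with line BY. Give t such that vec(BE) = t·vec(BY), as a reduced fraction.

Choose coordinates S = (0, 0), M = (1, 0), W = (0, 1).
1. Y lies on line MW with MY:YW = 4:3 ⇒ Y = (3/7, 4/7)
2. H is the midpoint of MS ⇒ H = (1/2, 0)
3. B is the midpoint of HY ⇒ B = (13/28, 2/7)
through M parallel to SW: direction (0, 1); meets BY at E = (1, -4)
E = B + t·(Y−B) with t = -15

t = -15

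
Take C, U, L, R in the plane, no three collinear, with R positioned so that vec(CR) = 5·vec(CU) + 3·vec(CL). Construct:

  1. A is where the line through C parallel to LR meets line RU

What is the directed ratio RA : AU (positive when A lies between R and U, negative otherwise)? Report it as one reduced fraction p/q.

RA:AU = 5/2

Work in coordinates with C = (0, 0), U = (1, 0), L = (0, 1), R = (5, 3).
1. A is where the line through C parallel to LR meets line RU ⇒ A = (15/7, 6/7)
A = R + t·(U−R) with t = 5/7, so RA:AU = t:(1−t) = 5/7:2/7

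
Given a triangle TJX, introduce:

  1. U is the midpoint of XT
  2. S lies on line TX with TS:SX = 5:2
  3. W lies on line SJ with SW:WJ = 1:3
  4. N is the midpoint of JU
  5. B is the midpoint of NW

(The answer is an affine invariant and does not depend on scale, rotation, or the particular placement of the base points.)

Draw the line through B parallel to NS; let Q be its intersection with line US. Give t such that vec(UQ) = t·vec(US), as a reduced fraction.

Work in coordinates with T = (0, 0), J = (1, 0), X = (0, 1).
1. U is the midpoint of XT ⇒ U = (0, 1/2)
2. S lies on line TX with TS:SX = 5:2 ⇒ S = (0, 5/7)
3. W lies on line SJ with SW:WJ = 1:3 ⇒ W = (1/4, 15/28)
4. N is the midpoint of JU ⇒ N = (1/2, 1/4)
5. B is the midpoint of NW ⇒ B = (3/8, 11/28)
through B parallel to NS: direction (-1/2, 13/28); meets US at Q = (0, 83/112)
Q = U + t·(S−U) with t = 9/8

t = 9/8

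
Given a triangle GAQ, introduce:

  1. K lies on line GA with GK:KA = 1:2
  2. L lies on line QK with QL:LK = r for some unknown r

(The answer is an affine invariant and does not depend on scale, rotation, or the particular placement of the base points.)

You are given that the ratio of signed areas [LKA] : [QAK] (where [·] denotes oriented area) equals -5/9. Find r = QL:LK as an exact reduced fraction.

Assign G = (0, 0), A = (1, 0), Q = (0, 1) — the answer is frame-independent, so this choice is without loss of generality.
1. K lies on line GA with GK:KA = 1:2 ⇒ K = (1/3, 0)
2. With QL:LK = r, write λ = r/(r+1) so L = Q + λ·(K−Q); L is affine-linear in λ
Every point depending on L is an affine combination of L and λ-independent points, so each such coordinate is linear in λ; the λ² term in each signed area is a multiple of (K−Q)×(K−Q) = 0, so 2·[LKA] and 2·[QAK] are each linear in λ. Evaluating at λ=0 and λ=1:
  2·[LKA] = -2/3·λ + 2/3,   2·[QAK] = -2/3
So [LKA]:[QAK] = (-2/3·λ + 2/3) / (-2/3). Setting this equal to -5/9:
  -2/3·λ + 2/3 = -5/9·(-2/3)  ⇒  λ = 4/9
Then r = λ/(1−λ) = (4/9)/(5/9) = 4/5. Check: with r = 4/5, L = (4/27, 5/9) and [LKA]:[QAK] = -5/9 as required.

r = 4/5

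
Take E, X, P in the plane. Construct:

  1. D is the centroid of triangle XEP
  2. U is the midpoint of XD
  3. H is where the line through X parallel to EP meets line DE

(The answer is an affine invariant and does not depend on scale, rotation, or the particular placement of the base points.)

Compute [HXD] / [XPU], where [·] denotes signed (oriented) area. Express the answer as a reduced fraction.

Assign E = (0, 0), X = (1, 0), P = (0, 1) — the answer is frame-independent, so this choice is without loss of generality.
1. D is the centroid of triangle XEP ⇒ D = (1/3, 1/3)
2. U is the midpoint of XD ⇒ U = (2/3, 1/6)
3. H is where the line through X parallel to EP meets line DE ⇒ H = (1, 1)
2·[HXD] = -2/3, 2·[XPU] = 1/6
[HXD]:[XPU] = -2/3:1/6 = -4

[HXD]:[XPU] = -4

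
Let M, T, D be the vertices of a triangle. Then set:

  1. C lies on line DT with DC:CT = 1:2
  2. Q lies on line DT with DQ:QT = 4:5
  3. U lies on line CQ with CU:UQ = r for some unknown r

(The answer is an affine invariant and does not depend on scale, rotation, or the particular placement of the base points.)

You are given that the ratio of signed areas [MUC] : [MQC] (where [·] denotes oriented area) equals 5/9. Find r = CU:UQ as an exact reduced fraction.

r = 5/4

Work in coordinates with M = (0, 0), T = (1, 0), D = (0, 1).
1. C lies on line DT with DC:CT = 1:2 ⇒ C = (1/3, 2/3)
2. Q lies on line DT with DQ:QT = 4:5 ⇒ Q = (4/9, 5/9)
3. With CU:UQ = r, write λ = r/(r+1) so U = C + λ·(Q−C); U is affine-linear in λ
Every point depending on U is an affine combination of U and λ-independent points, so each such coordinate is linear in λ; the λ² term in each signed area is a multiple of (Q−C)×(Q−C) = 0, so 2·[MUC] and 2·[MQC] are each linear in λ. Evaluating at λ=0 and λ=1:
  2·[MUC] = 1/9·λ,   2·[MQC] = 1/9
So [MUC]:[MQC] = (1/9·λ) / (1/9). Setting this equal to 5/9:
  1/9·λ = 5/9·(1/9)  ⇒  λ = 5/9
Then r = λ/(1−λ) = (5/9)/(4/9) = 5/4. Check: with r = 5/4, U = (32/81, 49/81) and [MUC]:[MQC] = 5/9 as required.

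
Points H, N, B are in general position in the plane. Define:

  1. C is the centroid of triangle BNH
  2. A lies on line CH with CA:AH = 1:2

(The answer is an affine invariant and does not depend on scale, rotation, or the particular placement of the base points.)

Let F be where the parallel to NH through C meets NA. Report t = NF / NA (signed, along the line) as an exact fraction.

t = 3/2

Set H = (0, 0), N = (1, 0), B = (0, 1); any affine frame gives the same invariant.
1. C is the centroid of triangle BNH ⇒ C = (1/3, 1/3)
2. A lies on line CH with CA:AH = 1:2 ⇒ A = (2/9, 2/9)
through C parallel to NH: direction (-1, 0); meets NA at F = (-1/6, 1/3)
F = N + t·(A−N) with t = 3/2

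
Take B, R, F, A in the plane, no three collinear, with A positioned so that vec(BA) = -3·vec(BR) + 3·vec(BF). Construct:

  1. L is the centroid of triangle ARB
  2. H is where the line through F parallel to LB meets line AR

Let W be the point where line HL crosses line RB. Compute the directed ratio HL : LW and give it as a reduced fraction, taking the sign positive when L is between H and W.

HL:LW = -1/2

Assign B = (0, 0), R = (1, 0), F = (0, 1), A = (-3, 3) — the answer is frame-independent, so this choice is without loss of generality.
1. L is the centroid of triangle ARB ⇒ L = (-2/3, 1)
2. H is where the line through F parallel to LB meets line AR ⇒ H = (1/3, 1/2)
line HL meets RB at W = (4/3, 0)
L = H + t·(W−H) with t = -1, so HL:LW = -1:2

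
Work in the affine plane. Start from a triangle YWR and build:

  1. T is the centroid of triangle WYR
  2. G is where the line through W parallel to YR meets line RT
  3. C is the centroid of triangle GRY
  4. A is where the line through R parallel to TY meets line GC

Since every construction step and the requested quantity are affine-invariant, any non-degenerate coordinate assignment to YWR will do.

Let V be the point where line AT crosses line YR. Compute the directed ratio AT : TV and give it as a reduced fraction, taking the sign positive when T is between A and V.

Work in coordinates with Y = (0, 0), W = (1, 0), R = (0, 1).
1. T is the centroid of triangle WYR ⇒ T = (1/3, 1/3)
2. G is where the line through W parallel to YR meets line RT ⇒ G = (1, -1)
3. C is the centroid of triangle GRY ⇒ C = (1/3, 0)
4. A is where the line through R parallel to TY meets line GC ⇒ A = (-1/5, 4/5)
line AT meets YR at V = (0, 5/8)
T = A + t·(V−A) with t = 8/3, so AT:TV = 8/3:-5/3

AT:TV = -8/5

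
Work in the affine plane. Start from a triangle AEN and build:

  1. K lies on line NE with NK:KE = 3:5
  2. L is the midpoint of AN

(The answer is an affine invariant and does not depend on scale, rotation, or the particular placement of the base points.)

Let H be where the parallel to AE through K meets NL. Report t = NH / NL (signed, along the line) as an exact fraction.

t = 3/4

Choose coordinates A = (0, 0), E = (1, 0), N = (0, 1).
1. K lies on line NE with NK:KE = 3:5 ⇒ K = (3/8, 5/8)
2. L is the midpoint of AN ⇒ L = (0, 1/2)
through K parallel to AE: direction (1, 0); meets NL at H = (0, 5/8)
H = N + t·(L−N) with t = 3/4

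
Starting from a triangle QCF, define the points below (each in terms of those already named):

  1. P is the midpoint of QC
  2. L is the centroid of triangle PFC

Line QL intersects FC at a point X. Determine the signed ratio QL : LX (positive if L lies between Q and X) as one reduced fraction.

QL:LX = 5

Assign Q = (0, 0), C = (1, 0), F = (0, 1) — the answer is frame-independent, so this choice is without loss of generality.
1. P is the midpoint of QC ⇒ P = (1/2, 0)
2. L is the centroid of triangle PFC ⇒ L = (1/2, 1/3)
line QL meets FC at X = (3/5, 2/5)
L = Q + t·(X−Q) with t = 5/6, so QL:LX = 5/6:1/6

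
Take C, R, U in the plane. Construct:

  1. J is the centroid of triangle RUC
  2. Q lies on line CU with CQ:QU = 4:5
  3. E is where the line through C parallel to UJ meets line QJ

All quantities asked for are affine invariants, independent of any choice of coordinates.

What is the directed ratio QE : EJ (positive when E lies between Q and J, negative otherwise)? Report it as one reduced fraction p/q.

QE:EJ = -4/9

Work in coordinates with C = (0, 0), R = (1, 0), U = (0, 1).
1. J is the centroid of triangle RUC ⇒ J = (1/3, 1/3)
2. Q lies on line CU with CQ:QU = 4:5 ⇒ Q = (0, 4/9)
3. E is where the line through C parallel to UJ meets line QJ ⇒ E = (-4/15, 8/15)
E = Q + t·(J−Q) with t = -4/5, so QE:EJ = t:(1−t) = -4/5:9/5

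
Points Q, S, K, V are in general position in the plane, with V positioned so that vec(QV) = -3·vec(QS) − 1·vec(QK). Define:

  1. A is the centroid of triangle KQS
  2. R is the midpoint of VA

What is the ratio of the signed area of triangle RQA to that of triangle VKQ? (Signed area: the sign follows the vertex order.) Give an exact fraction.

[RQA]:[VKQ] = -1/9

Set Q = (0, 0), S = (1, 0), K = (0, 1), V = (-3, -1); any affine frame gives the same invariant.
1. A is the centroid of triangle KQS ⇒ A = (1/3, 1/3)
2. R is the midpoint of VA ⇒ R = (-4/3, -1/3)
2·[RQA] = 1/3, 2·[VKQ] = -3
[RQA]:[VKQ] = 1/3:-3 = -1/9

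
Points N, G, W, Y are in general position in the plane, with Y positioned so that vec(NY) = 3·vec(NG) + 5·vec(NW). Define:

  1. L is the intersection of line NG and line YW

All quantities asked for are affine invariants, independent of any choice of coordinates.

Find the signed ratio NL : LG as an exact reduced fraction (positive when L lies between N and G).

NL:LG = -3/7

Assign N = (0, 0), G = (1, 0), W = (0, 1), Y = (3, 5) — the answer is frame-independent, so this choice is without loss of generality.
1. L is the intersection of line NG and line YW ⇒ L = (-3/4, 0)
L = N + t·(G−N) with t = -3/4, so NL:LG = t:(1−t) = -3/4:7/4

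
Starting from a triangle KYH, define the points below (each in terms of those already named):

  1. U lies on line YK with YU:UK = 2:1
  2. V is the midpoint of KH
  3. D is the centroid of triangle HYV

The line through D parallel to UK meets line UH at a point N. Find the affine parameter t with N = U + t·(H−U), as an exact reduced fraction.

Set K = (0, 0), Y = (1, 0), H = (0, 1); any affine frame gives the same invariant.
1. U lies on line YK with YU:UK = 2:1 ⇒ U = (1/3, 0)
2. V is the midpoint of KH ⇒ V = (0, 1/2)
3. D is the centroid of triangle HYV ⇒ D = (1/3, 1/2)
through D parallel to UK: direction (-1/3, 0); meets UH at N = (1/6, 1/2)
N = U + t·(H−U) with t = 1/2

t = 1/2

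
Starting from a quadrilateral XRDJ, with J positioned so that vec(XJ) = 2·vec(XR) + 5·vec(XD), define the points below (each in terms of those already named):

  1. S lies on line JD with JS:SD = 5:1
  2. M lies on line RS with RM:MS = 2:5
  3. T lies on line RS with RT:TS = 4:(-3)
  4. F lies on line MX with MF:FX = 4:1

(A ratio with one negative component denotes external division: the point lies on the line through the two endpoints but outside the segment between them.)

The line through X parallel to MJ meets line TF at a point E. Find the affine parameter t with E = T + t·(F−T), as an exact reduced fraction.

t = 25/26

Set X = (0, 0), R = (1, 0), D = (0, 1), J = (2, 5); any affine frame gives the same invariant.
1. S lies on line JD with JS:SD = 5:1 ⇒ S = (1/3, 5/3)
2. M lies on line RS with RM:MS = 2:5 ⇒ M = (17/21, 10/21)
3. T lies on line RS with RT:TS = 4:(-3) ⇒ T = (-5/3, 20/3)
4. F lies on line MX with MF:FX = 4:1 ⇒ F = (17/105, 2/21)
through X parallel to MJ: direction (25/21, 95/21); meets TF at E = (25/273, 95/273)
E = T + t·(F−T) with t = 25/26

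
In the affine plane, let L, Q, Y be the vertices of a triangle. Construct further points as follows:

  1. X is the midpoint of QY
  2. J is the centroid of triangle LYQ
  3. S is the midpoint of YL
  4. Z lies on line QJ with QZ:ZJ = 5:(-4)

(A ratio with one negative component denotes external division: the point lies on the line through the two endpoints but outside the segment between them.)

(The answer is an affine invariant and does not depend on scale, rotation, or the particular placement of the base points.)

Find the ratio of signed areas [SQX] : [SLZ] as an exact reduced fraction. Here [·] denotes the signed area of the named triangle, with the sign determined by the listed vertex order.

[SQX]:[SLZ] = -3/14

Work in coordinates with L = (0, 0), Q = (1, 0), Y = (0, 1).
1. X is the midpoint of QY ⇒ X = (1/2, 1/2)
2. J is the centroid of triangle LYQ ⇒ J = (1/3, 1/3)
3. S is the midpoint of YL ⇒ S = (0, 1/2)
4. Z lies on line QJ with QZ:ZJ = 5:(-4) ⇒ Z = (-7/3, 5/3)
2·[SQX] = 1/4, 2·[SLZ] = -7/6
[SQX]:[SLZ] = 1/4:-7/6 = -3/14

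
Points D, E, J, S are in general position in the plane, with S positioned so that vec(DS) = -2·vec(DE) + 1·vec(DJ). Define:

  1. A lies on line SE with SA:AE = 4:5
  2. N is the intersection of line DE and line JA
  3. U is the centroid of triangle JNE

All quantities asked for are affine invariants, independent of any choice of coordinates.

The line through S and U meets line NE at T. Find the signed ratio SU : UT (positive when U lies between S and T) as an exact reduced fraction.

SU:UT = 2

Assign D = (0, 0), E = (1, 0), J = (0, 1), S = (-2, 1) — the answer is frame-independent, so this choice is without loss of generality.
1. A lies on line SE with SA:AE = 4:5 ⇒ A = (-2/3, 5/9)
2. N is the intersection of line DE and line JA ⇒ N = (-3/2, 0)
3. U is the centroid of triangle JNE ⇒ U = (-1/6, 1/3)
line SU meets NE at T = (3/4, 0)
U = S + t·(T−S) with t = 2/3, so SU:UT = 2/3:1/3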